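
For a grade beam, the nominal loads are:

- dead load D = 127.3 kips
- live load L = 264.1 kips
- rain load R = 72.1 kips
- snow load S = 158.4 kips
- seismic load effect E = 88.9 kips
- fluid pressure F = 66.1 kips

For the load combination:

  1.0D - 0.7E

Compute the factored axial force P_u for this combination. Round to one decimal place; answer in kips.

1.0(127.3) - 0.7(88.9) = 127.3 - 62.2 = 65.1
P_u = 65.1 kips.

65.1 kips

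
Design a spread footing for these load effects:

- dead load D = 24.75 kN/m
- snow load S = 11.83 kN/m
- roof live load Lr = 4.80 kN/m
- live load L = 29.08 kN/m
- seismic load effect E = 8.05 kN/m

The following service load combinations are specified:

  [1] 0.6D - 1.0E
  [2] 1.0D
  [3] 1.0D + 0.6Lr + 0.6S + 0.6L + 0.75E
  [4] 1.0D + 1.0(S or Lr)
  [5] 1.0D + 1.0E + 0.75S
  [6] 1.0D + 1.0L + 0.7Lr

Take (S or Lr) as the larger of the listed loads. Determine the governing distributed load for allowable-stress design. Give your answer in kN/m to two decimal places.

(S or Lr) → S = 11.83 kN/m.
[1] 0.6(24.75) - 1.0(8.05) = 6.80
[2] 1.0(24.75) = 24.75
[3] 1.0(24.75) + 0.6(4.80) + 0.6(11.83) + 0.6(29.08) + 0.75(8.05) = 58.21
[4] 1.0(24.75) + 1.0(11.83) = 36.58
[5] 1.0(24.75) + 1.0(8.05) + 0.75(11.83) = 41.67
[6] 1.0(24.75) + 1.0(29.08) + 0.7(4.80) = 57.19
Maximum is from combination 3.

58.21 kN/m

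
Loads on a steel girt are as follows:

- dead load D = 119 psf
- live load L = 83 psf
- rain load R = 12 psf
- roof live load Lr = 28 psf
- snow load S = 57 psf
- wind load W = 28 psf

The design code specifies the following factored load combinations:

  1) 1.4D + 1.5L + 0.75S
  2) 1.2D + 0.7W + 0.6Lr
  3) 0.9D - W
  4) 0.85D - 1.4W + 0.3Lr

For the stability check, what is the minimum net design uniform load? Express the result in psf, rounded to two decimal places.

1) 1.4(119) + 1.5(83) + 0.75(57) = 166.60 + 124.50 + 42.75 = 333.85
2) 1.2(119) + 0.7(28) + 0.6(28) = 142.80 + 19.60 + 16.80 = 179.20
3) 0.9(119) - 1.0(28) = 107.10 - 28.00 = 79.10
4) 0.85(119) - 1.4(28) + 0.3(28) = 101.15 - 39.20 + 8.40 = 70.35
Combination 4 gives the minimum: 70.35 psf.

70.35 psf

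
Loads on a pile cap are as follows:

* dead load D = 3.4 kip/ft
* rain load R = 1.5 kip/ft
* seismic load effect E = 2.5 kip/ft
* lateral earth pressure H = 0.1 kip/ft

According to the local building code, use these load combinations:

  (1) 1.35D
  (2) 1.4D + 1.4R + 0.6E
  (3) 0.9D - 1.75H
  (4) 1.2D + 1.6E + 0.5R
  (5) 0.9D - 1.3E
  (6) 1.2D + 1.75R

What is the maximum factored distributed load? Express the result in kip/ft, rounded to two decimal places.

(1) 1.35(3.4) = 4.59
(2) 1.4(3.4) + 1.4(1.5) + 0.6(2.5) = 4.76 + 2.10 + 1.50 = 8.36
(3) 0.9(3.4) - 1.75(0.1) = 2.89
(4) 1.2(3.4) + 1.6(2.5) + 0.5(1.5) = 4.08 + 4.00 + 0.75 = 8.83
(5) 0.9(3.4) - 1.3(2.5) = 3.06 - 3.25 = -0.19
(6) 1.2(3.4) + 1.75(1.5) = 4.08 + 2.63 = 6.71
Combination 4 governs: w_u = 8.83 kip/ft.

8.83 kip/ft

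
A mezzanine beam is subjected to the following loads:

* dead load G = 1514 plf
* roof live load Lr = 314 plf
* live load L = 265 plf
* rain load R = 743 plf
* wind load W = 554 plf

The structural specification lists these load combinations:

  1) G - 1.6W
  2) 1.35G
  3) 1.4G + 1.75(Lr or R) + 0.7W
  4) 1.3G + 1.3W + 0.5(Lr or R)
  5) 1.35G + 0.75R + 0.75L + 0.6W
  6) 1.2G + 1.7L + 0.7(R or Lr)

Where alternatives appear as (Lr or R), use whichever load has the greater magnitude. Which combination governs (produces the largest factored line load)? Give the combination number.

Combination 3

(Lr or R) → R = 743 plf; (R or Lr) → R = 743 plf.
1) 1.0(1514) - 1.6(554) = 1514.00 - 886.40 = 627.60
2) 1.35(1514) = 2043.90
3) 1.4(1514) + 1.75(743) + 0.7(554) = 2119.60 + 1300.25 + 387.80 = 3807.65
4) 1.3(1514) + 1.3(554) + 0.5(743) = 1968.20 + 720.20 + 371.50 = 3059.90
5) 1.35(1514) + 0.75(743) + 0.75(265) + 0.6(554) = 2043.90 + 557.25 + 198.75 + 332.40 = 3132.30
6) 1.2(1514) + 1.7(265) + 0.7(743) = 1816.80 + 450.50 + 520.10 = 2787.40
The largest value is 3807.65 plf from combination 3.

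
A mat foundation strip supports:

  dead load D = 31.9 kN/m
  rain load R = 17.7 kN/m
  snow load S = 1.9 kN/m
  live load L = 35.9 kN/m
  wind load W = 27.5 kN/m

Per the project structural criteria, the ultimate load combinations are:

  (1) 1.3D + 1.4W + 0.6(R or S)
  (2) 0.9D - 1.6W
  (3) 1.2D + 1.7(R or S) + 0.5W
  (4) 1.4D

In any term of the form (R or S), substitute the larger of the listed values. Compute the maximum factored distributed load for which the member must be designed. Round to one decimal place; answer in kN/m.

90.6 kN/m

(R or S) → R = 17.7 kN/m.
(1) 1.3(31.9) + 1.4(27.5) + 0.6(17.7) = 41.5 + 38.5 + 10.6 = 90.6
(2) 0.9(31.9) - 1.6(27.5) = 28.7 - 44.0 = -15.3
(3) 1.2(31.9) + 1.7(17.7) + 0.5(27.5) = 82.1
(4) 1.4(31.9) = 44.7
The controlling combination is 1, giving 90.6 kN/m.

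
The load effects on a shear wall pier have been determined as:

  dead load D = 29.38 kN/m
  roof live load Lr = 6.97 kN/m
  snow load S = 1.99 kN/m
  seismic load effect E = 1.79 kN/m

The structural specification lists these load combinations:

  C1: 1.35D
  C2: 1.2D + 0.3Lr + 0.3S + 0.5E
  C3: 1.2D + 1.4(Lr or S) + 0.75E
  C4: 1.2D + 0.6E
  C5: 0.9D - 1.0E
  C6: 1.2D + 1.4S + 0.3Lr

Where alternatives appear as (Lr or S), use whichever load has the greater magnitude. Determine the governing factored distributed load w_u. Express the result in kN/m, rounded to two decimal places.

46.36 kN/m

(Lr or S) → Lr = 6.97 kN/m.
C1: 1.35(29.38) = 39.66
C2: 1.2(29.38) + 0.3(6.97) + 0.3(1.99) + 0.5(1.79) = 38.84
C3: 1.2(29.38) + 1.4(6.97) + 0.75(1.79) = 46.36
C4: 1.2(29.38) + 0.6(1.79) = 36.33
C5: 0.9(29.38) - 1.0(1.79) = 24.65
C6: 1.2(29.38) + 1.4(1.99) + 0.3(6.97) = 40.13
Combination 3 governs: w_u = 46.36 kN/m.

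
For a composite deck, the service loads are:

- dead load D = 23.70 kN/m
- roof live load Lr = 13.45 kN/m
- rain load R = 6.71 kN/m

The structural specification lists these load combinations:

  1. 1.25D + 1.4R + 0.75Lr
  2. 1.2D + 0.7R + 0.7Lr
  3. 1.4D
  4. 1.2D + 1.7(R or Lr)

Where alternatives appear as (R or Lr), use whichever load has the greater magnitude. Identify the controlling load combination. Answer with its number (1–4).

(R or Lr) → Lr = 13.45 kN/m.
1. 1.25(23.70) + 1.4(6.71) + 0.75(13.45) = 49.11
2. 1.2(23.70) + 0.7(6.71) + 0.7(13.45) = 42.55
3. 1.4(23.70) = 33.18
4. 1.2(23.70) + 1.7(13.45) = 51.31
The largest value is 51.31 kN/m from combination 4.

Combination 4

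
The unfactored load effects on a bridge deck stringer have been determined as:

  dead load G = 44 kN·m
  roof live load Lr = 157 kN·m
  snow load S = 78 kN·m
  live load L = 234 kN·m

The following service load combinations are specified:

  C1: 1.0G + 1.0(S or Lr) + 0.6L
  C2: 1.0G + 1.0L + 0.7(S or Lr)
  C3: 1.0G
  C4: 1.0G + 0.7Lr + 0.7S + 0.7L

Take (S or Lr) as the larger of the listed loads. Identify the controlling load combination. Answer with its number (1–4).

(S or Lr) → Lr = 157 kN·m.
C1: 1.0(44) + 1.0(157) + 0.6(234) = 44.00 + 157.00 + 140.40 = 341.40
C2: 1.0(44) + 1.0(234) + 0.7(157) = 44.00 + 234.00 + 109.90 = 387.90
C3: 1.0(44) = 44.00
C4: 1.0(44) + 0.7(157) + 0.7(78) + 0.7(234) = 44.00 + 109.90 + 54.60 + 163.80 = 372.30
The largest value is 387.90 kN·m from combination 2.

Combination 2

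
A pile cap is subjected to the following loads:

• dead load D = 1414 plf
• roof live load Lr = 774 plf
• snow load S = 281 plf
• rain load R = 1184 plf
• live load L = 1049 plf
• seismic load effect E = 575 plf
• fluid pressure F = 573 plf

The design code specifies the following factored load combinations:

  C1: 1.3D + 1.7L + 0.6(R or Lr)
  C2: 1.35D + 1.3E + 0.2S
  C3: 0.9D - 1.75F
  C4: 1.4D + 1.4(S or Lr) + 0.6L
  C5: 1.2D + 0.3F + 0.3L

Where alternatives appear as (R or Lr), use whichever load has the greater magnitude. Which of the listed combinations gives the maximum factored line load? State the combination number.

(R or Lr) → R = 1184 plf; (S or Lr) → Lr = 774 plf.
C1: 1.3(1414) + 1.7(1049) + 0.6(1184) = 1838.2 + 1783.3 + 710.4 = 4331.9
C2: 1.35(1414) + 1.3(575) + 0.2(281) = 1908.9 + 747.5 + 56.2 = 2712.6
C3: 0.9(1414) - 1.75(573) = 269.9
C4: 1.4(1414) + 1.4(774) + 0.6(1049) = 1979.6 + 1083.6 + 629.4 = 3692.6
C5: 1.2(1414) + 0.3(573) + 0.3(1049) = 1696.8 + 171.9 + 314.7 = 2183.4
The largest value is 4331.9 plf from combination 1.

Combination 1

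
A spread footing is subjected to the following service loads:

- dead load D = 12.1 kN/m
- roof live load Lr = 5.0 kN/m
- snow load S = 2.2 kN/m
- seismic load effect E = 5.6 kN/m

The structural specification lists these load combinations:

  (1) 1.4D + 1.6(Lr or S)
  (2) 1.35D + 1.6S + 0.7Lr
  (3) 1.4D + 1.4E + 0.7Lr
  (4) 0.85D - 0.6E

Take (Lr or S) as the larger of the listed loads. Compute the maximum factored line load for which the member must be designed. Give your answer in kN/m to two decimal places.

(Lr or S) → Lr = 5.0 kN/m.
(1) 1.4(12.1) + 1.6(5.0) = 16.94 + 8.00 = 24.94
(2) 1.35(12.1) + 1.6(2.2) + 0.7(5.0) = 16.34 + 3.52 + 3.50 = 23.36
(3) 1.4(12.1) + 1.4(5.6) + 0.7(5.0) = 16.94 + 7.84 + 3.50 = 28.28
(4) 0.85(12.1) - 0.6(5.6) = 10.29 - 3.36 = 6.93
Combination 3 governs: w_u = 28.28 kN/m.

28.28 kN/m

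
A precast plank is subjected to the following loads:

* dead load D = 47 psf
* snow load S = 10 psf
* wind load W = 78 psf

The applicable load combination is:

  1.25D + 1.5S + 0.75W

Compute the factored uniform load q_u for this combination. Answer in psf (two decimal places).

132.25 psf

1.25(47) + 1.5(10) + 0.75(78) = 58.75 + 15.00 + 58.50 = 132.25
q_u = 132.25 psf.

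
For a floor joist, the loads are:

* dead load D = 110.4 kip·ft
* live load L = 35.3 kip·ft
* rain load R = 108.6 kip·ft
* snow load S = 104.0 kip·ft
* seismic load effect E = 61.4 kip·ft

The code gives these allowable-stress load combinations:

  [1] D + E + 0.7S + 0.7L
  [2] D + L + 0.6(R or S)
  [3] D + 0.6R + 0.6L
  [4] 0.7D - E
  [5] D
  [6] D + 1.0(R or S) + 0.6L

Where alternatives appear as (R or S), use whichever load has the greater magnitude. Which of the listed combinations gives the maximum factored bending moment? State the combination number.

(R or S) → R = 108.6 kip·ft.
[1] 1.0(110.4) + 1.0(61.4) + 0.7(104.0) + 0.7(35.3) = 269.31
[2] 1.0(110.4) + 1.0(35.3) + 0.6(108.6) = 210.86
[3] 1.0(110.4) + 0.6(108.6) + 0.6(35.3) = 196.74
[4] 0.7(110.4) - 1.0(61.4) = 15.88
[5] 1.0(110.4) = 110.40
[6] 1.0(110.4) + 1.0(108.6) + 0.6(35.3) = 240.18
The largest value is 269.31 kip·ft from combination 1.

Combination 1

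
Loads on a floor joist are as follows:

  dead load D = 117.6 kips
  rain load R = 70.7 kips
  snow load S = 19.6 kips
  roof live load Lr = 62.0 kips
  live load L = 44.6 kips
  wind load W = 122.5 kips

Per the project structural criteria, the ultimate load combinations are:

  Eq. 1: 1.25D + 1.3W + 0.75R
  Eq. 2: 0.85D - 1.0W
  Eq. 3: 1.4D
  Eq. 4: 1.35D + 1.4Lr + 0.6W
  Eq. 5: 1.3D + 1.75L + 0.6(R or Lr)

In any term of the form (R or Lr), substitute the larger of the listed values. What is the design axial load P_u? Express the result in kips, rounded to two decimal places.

359.28 kips

(R or Lr) → R = 70.7 kips.
Eq. 1: 1.25(117.6) + 1.3(122.5) + 0.75(70.7) = 359.28
Eq. 2: 0.85(117.6) - 1.0(122.5) = -22.54
Eq. 3: 1.4(117.6) = 164.64
Eq. 4: 1.35(117.6) + 1.4(62.0) + 0.6(122.5) = 319.06
Eq. 5: 1.3(117.6) + 1.75(44.6) + 0.6(70.7) = 273.35
The controlling combination is 1, giving 359.28 kips.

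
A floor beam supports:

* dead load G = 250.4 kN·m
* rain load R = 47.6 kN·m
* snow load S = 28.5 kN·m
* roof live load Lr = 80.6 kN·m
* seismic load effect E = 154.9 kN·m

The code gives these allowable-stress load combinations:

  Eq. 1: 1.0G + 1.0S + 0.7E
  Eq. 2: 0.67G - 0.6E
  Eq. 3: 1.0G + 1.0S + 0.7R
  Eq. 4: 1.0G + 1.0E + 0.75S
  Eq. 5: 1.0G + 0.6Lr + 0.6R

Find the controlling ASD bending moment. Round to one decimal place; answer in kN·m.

426.7 kN·m

Eq. 1: 1.0(250.4) + 1.0(28.5) + 0.7(154.9) = 250.4 + 28.5 + 108.4 = 387.3
Eq. 2: 0.67(250.4) - 0.6(154.9) = 74.8
Eq. 3: 1.0(250.4) + 1.0(28.5) + 0.7(47.6) = 250.4 + 28.5 + 33.3 = 312.2
Eq. 4: 1.0(250.4) + 1.0(154.9) + 0.75(28.5) = 250.4 + 154.9 + 21.4 = 426.7
Eq. 5: 1.0(250.4) + 0.6(80.6) + 0.6(47.6) = 327.3
Combination 4 governs: M = 426.7 kN·m.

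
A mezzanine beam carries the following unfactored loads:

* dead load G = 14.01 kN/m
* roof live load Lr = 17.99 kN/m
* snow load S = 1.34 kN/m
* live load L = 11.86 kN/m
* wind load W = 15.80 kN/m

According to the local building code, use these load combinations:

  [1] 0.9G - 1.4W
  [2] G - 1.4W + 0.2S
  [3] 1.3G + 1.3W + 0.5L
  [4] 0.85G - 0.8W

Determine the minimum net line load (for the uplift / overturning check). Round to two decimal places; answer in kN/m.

[1] 0.9(14.01) - 1.4(15.80) = 12.61 - 22.12 = -9.51
[2] 1.0(14.01) - 1.4(15.80) + 0.2(1.34) = 14.01 - 22.12 + 0.27 = -7.84
[3] 1.3(14.01) + 1.3(15.80) + 0.5(11.86) = 18.21 + 20.54 + 5.93 = 44.68
[4] 0.85(14.01) - 0.8(15.80) = 11.91 - 12.64 = -0.73
Combination 1 gives the minimum: -9.51 kN/m.

-9.51 kN/m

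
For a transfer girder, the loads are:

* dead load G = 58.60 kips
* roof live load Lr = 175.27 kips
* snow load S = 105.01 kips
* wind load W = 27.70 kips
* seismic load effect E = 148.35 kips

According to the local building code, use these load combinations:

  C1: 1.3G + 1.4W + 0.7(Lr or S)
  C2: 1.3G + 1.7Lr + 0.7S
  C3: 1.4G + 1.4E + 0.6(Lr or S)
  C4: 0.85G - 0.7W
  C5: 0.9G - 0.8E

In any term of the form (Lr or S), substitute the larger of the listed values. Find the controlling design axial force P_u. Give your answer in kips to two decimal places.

(Lr or S) → Lr = 175.27 kips.
C1: 1.3(58.60) + 1.4(27.70) + 0.7(175.27) = 76.18 + 38.78 + 122.69 = 237.65
C2: 1.3(58.60) + 1.7(175.27) + 0.7(105.01) = 76.18 + 297.96 + 73.51 = 447.65
C3: 1.4(58.60) + 1.4(148.35) + 0.6(175.27) = 82.04 + 207.69 + 105.16 = 394.89
C4: 0.85(58.60) - 0.7(27.70) = 49.81 - 19.39 = 30.42
C5: 0.9(58.60) - 0.8(148.35) = 52.74 - 118.68 = -65.94
Maximum is from combination 2.

447.65 kips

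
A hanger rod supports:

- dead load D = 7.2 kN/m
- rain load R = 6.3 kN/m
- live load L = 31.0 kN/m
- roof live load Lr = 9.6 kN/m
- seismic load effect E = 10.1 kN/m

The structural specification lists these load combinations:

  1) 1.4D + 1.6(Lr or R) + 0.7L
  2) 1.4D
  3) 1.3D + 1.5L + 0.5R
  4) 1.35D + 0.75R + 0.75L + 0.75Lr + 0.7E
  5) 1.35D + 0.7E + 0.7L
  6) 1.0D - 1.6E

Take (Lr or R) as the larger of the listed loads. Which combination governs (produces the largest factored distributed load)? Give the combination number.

(Lr or R) → Lr = 9.6 kN/m.
1) 1.4(7.2) + 1.6(9.6) + 0.7(31.0) = 10.08 + 15.36 + 21.70 = 47.14
2) 1.4(7.2) = 10.08
3) 1.3(7.2) + 1.5(31.0) + 0.5(6.3) = 9.36 + 46.50 + 3.15 = 59.01
4) 1.35(7.2) + 0.75(6.3) + 0.75(31.0) + 0.75(9.6) + 0.7(10.1) = 9.72 + 4.73 + 23.25 + 7.20 + 7.07 = 51.97
5) 1.35(7.2) + 0.7(10.1) + 0.7(31.0) = 9.72 + 7.07 + 21.70 = 38.49
6) 1.0(7.2) - 1.6(10.1) = 7.20 - 16.16 = -8.96
The largest value is 59.01 kN/m from combination 3.

Combination 3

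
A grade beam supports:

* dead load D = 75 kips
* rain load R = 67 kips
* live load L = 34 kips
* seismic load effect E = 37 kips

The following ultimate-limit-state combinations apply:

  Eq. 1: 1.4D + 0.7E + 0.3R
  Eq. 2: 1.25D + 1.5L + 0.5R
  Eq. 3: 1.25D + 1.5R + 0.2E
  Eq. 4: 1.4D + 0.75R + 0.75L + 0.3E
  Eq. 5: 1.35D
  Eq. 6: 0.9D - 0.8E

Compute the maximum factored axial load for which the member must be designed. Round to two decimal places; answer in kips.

Eq. 1: 1.4(75) + 0.7(37) + 0.3(67) = 105.00 + 25.90 + 20.10 = 151.00
Eq. 2: 1.25(75) + 1.5(34) + 0.5(67) = 93.75 + 51.00 + 33.50 = 178.25
Eq. 3: 1.25(75) + 1.5(67) + 0.2(37) = 93.75 + 100.50 + 7.40 = 201.65
Eq. 4: 1.4(75) + 0.75(67) + 0.75(34) + 0.3(37) = 105.00 + 50.25 + 25.50 + 11.10 = 191.85
Eq. 5: 1.35(75) = 101.25
Eq. 6: 0.9(75) - 0.8(37) = 67.50 - 29.60 = 37.90
The controlling combination is 3, giving 201.65 kips.

201.65 kips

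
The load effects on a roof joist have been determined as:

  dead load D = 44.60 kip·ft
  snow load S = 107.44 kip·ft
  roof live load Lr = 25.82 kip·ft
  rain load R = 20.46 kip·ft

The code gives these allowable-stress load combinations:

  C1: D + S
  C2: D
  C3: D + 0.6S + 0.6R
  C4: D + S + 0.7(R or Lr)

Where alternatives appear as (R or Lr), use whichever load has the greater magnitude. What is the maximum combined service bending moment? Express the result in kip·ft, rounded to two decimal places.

170.11 kip·ft

(R or Lr) → Lr = 25.82 kip·ft.
C1: 1.0(44.60) + 1.0(107.44) = 152.04
C2: 1.0(44.60) = 44.60
C3: 1.0(44.60) + 0.6(107.44) + 0.6(20.46) = 121.34
C4: 1.0(44.60) + 1.0(107.44) + 0.7(25.82) = 170.11
The controlling combination is 4, giving 170.11 kip·ft.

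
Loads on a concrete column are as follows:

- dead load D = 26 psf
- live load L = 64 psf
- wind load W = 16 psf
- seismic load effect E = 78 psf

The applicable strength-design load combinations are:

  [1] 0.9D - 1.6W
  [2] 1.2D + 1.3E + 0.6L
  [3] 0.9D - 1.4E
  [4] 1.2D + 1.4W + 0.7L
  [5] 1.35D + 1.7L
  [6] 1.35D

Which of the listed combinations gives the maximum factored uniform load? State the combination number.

[1] 0.9(26) - 1.6(16) = 23.4 - 25.6 = -2.2
[2] 1.2(26) + 1.3(78) + 0.6(64) = 31.2 + 101.4 + 38.4 = 171.0
[3] 0.9(26) - 1.4(78) = 23.4 - 109.2 = -85.8
[4] 1.2(26) + 1.4(16) + 0.7(64) = 31.2 + 22.4 + 44.8 = 98.4
[5] 1.35(26) + 1.7(64) = 35.1 + 108.8 = 143.9
[6] 1.35(26) = 35.1
The largest value is 171.0 psf from combination 2.

Combination 2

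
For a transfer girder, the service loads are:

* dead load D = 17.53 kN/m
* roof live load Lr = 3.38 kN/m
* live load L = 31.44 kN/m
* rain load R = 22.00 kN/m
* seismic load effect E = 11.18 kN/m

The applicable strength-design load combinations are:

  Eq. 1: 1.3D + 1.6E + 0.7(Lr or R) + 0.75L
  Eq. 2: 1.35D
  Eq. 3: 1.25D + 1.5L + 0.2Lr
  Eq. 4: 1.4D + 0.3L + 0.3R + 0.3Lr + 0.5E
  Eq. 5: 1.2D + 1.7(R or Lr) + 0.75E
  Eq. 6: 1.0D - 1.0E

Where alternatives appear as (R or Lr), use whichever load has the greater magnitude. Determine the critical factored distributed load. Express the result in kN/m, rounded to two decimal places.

79.66 kN/m

(Lr or R) → R = 22.00 kN/m; (R or Lr) → R = 22.00 kN/m.
Eq. 1: 1.3(17.53) + 1.6(11.18) + 0.7(22.00) + 0.75(31.44) = 22.79 + 17.89 + 15.40 + 23.58 = 79.66
Eq. 2: 1.35(17.53) = 23.67
Eq. 3: 1.25(17.53) + 1.5(31.44) + 0.2(3.38) = 21.91 + 47.16 + 0.68 = 69.75
Eq. 4: 1.4(17.53) + 0.3(31.44) + 0.3(22.00) + 0.3(3.38) + 0.5(11.18) = 47.18
Eq. 5: 1.2(17.53) + 1.7(22.00) + 0.75(11.18) = 66.82
Eq. 6: 1.0(17.53) - 1.0(11.18) = 17.53 - 11.18 = 6.35
Combination 1 governs: w_u = 79.66 kN/m.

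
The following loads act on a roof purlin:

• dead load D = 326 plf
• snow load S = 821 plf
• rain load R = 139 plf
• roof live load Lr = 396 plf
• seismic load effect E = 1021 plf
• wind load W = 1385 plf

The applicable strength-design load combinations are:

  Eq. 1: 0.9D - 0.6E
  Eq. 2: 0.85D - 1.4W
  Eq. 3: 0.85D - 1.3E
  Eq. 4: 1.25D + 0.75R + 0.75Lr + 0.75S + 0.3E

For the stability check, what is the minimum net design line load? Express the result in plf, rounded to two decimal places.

Eq. 1: 0.9(326) - 0.6(1021) = 293.40 - 612.60 = -319.20
Eq. 2: 0.85(326) - 1.4(1385) = 277.10 - 1939.00 = -1661.90
Eq. 3: 0.85(326) - 1.3(1021) = 277.10 - 1327.30 = -1050.20
Eq. 4: 1.25(326) + 0.75(139) + 0.75(396) + 0.75(821) + 0.3(1021) = 407.50 + 104.25 + 297.00 + 615.75 + 306.30 = 1730.80
Combination 2 gives the minimum: -1661.90 plf.

-1661.90 plf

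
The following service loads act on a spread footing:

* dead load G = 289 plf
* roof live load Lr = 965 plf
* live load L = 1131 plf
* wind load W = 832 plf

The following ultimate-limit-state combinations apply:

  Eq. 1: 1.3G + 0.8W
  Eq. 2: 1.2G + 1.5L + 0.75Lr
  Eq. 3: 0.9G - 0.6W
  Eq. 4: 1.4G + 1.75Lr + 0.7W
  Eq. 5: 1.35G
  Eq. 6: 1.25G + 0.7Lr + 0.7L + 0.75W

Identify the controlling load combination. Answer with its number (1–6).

Eq. 1: 1.3(289) + 0.8(832) = 375.70 + 665.60 = 1041.30
Eq. 2: 1.2(289) + 1.5(1131) + 0.75(965) = 346.80 + 1696.50 + 723.75 = 2767.05
Eq. 3: 0.9(289) - 0.6(832) = 260.10 - 499.20 = -239.10
Eq. 4: 1.4(289) + 1.75(965) + 0.7(832) = 404.60 + 1688.75 + 582.40 = 2675.75
Eq. 5: 1.35(289) = 390.15
Eq. 6: 1.25(289) + 0.7(965) + 0.7(1131) + 0.75(832) = 361.25 + 675.50 + 791.70 + 624.00 = 2452.45
The largest value is 2767.05 plf from combination 2.

Combination 2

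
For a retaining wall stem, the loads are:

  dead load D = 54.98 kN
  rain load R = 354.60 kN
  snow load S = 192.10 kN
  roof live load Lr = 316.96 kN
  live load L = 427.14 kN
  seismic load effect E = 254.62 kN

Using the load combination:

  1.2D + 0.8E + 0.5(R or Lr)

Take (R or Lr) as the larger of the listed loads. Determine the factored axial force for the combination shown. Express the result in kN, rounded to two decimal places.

(R or Lr) → R = 354.60 kN.
1.2(54.98) + 0.8(254.62) + 0.5(354.60) = 446.97
N_u = 446.97 kN.

446.97 kN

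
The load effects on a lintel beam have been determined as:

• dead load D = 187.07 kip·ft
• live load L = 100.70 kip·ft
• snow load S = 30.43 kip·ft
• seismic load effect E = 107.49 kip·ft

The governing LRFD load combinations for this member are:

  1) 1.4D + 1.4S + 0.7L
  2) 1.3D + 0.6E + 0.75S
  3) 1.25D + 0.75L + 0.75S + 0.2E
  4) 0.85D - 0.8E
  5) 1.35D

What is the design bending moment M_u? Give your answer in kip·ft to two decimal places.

374.99 kip·ft

1) 1.4(187.07) + 1.4(30.43) + 0.7(100.70) = 261.90 + 42.60 + 70.49 = 374.99
2) 1.3(187.07) + 0.6(107.49) + 0.75(30.43) = 330.51
3) 1.25(187.07) + 0.75(100.70) + 0.75(30.43) + 0.2(107.49) = 353.68
4) 0.85(187.07) - 0.8(107.49) = 159.01 - 85.99 = 73.02
5) 1.35(187.07) = 252.54
The controlling combination is 1, giving 374.99 kip·ft.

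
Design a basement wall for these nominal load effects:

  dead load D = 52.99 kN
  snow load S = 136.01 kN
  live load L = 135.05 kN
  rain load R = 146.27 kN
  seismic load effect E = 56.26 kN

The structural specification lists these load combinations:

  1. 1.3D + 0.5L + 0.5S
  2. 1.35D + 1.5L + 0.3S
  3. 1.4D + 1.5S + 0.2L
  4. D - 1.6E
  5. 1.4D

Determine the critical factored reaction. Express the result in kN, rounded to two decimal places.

1. 1.3(52.99) + 0.5(135.05) + 0.5(136.01) = 204.42
2. 1.35(52.99) + 1.5(135.05) + 0.3(136.01) = 314.91
3. 1.4(52.99) + 1.5(136.01) + 0.2(135.05) = 305.21
4. 1.0(52.99) - 1.6(56.26) = 52.99 - 90.02 = -37.03
5. 1.4(52.99) = 74.19
The controlling combination is 2, giving 314.91 kN.

314.91 kN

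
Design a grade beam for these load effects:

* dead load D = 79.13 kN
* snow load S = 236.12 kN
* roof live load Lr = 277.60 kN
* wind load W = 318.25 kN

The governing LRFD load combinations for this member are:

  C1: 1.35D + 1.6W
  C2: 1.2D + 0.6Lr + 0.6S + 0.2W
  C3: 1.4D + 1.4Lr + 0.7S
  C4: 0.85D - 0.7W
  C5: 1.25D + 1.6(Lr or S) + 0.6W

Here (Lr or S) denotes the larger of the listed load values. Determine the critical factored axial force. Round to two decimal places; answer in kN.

734.02 kN

(Lr or S) → Lr = 277.60 kN.
C1: 1.35(79.13) + 1.6(318.25) = 106.83 + 509.20 = 616.03
C2: 1.2(79.13) + 0.6(277.60) + 0.6(236.12) + 0.2(318.25) = 94.96 + 166.56 + 141.67 + 63.65 = 466.84
C3: 1.4(79.13) + 1.4(277.60) + 0.7(236.12) = 664.71
C4: 0.85(79.13) - 0.7(318.25) = -155.51
C5: 1.25(79.13) + 1.6(277.60) + 0.6(318.25) = 98.91 + 444.16 + 190.95 = 734.02
Combination 5 governs: N_u = 734.02 kN.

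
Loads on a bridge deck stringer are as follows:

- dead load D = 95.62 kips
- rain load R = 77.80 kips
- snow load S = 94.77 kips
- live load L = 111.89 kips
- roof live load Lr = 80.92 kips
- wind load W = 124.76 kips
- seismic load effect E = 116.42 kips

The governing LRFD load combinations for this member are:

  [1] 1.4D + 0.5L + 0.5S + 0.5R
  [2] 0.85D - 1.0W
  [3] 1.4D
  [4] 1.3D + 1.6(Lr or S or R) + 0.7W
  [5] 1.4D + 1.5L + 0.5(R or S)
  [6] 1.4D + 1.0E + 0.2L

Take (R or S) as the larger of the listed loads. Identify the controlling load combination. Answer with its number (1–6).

(Lr or S or R) → S = 94.77 kips; (R or S) → S = 94.77 kips.
[1] 1.4(95.62) + 0.5(111.89) + 0.5(94.77) + 0.5(77.80) = 276.10
[2] 0.85(95.62) - 1.0(124.76) = -43.48
[3] 1.4(95.62) = 133.87
[4] 1.3(95.62) + 1.6(94.77) + 0.7(124.76) = 363.27
[5] 1.4(95.62) + 1.5(111.89) + 0.5(94.77) = 349.09
[6] 1.4(95.62) + 1.0(116.42) + 0.2(111.89) = 272.67
The largest value is 363.27 kips from combination 4.

Combination 4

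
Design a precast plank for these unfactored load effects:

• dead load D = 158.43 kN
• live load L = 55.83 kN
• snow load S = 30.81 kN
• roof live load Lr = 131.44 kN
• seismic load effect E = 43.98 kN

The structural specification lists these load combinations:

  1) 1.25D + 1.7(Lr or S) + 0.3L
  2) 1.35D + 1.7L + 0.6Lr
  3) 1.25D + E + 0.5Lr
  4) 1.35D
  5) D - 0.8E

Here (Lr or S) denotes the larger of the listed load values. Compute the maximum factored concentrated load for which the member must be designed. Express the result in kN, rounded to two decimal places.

438.23 kN

(Lr or S) → Lr = 131.44 kN.
1) 1.25(158.43) + 1.7(131.44) + 0.3(55.83) = 438.23
2) 1.35(158.43) + 1.7(55.83) + 0.6(131.44) = 387.66
3) 1.25(158.43) + 1.0(43.98) + 0.5(131.44) = 198.04 + 43.98 + 65.72 = 307.74
4) 1.35(158.43) = 213.88
5) 1.0(158.43) - 0.8(43.98) = 158.43 - 35.18 = 123.25
Maximum is from combination 1.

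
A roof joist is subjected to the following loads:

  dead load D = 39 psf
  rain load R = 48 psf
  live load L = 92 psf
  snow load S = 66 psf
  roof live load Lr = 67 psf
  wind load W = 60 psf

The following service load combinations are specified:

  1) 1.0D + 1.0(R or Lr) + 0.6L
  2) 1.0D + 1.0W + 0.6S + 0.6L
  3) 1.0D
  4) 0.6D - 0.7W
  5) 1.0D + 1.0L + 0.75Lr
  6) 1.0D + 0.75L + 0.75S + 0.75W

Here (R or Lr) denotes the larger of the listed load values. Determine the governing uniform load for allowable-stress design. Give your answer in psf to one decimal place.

(R or Lr) → Lr = 67 psf.
1) 1.0(39) + 1.0(67) + 0.6(92) = 39.0 + 67.0 + 55.2 = 161.2
2) 1.0(39) + 1.0(60) + 0.6(66) + 0.6(92) = 39.0 + 60.0 + 39.6 + 55.2 = 193.8
3) 1.0(39) = 39.0
4) 0.6(39) - 0.7(60) = 23.4 - 42.0 = -18.6
5) 1.0(39) + 1.0(92) + 0.75(67) = 39.0 + 92.0 + 50.3 = 181.3
6) 1.0(39) + 0.75(92) + 0.75(66) + 0.75(60) = 39.0 + 69.0 + 49.5 + 45.0 = 202.5
Combination 6 governs: q = 202.5 psf.

202.5 psf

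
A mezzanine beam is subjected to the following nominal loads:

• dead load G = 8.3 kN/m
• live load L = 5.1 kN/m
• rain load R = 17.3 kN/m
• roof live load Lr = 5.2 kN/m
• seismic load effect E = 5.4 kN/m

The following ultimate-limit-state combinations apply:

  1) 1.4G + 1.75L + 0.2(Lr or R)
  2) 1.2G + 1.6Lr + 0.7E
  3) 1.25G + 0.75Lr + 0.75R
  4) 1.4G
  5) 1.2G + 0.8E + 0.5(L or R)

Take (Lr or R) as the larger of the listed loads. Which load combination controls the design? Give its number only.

Combination 3

(Lr or R) → R = 17.3 kN/m; (L or R) → R = 17.3 kN/m.
1) 1.4(8.3) + 1.75(5.1) + 0.2(17.3) = 11.62 + 8.93 + 3.46 = 24.01
2) 1.2(8.3) + 1.6(5.2) + 0.7(5.4) = 9.96 + 8.32 + 3.78 = 22.06
3) 1.25(8.3) + 0.75(5.2) + 0.75(17.3) = 27.25
4) 1.4(8.3) = 11.62
5) 1.2(8.3) + 0.8(5.4) + 0.5(17.3) = 9.96 + 4.32 + 8.65 = 22.93
The largest value is 27.25 kN/m from combination 3.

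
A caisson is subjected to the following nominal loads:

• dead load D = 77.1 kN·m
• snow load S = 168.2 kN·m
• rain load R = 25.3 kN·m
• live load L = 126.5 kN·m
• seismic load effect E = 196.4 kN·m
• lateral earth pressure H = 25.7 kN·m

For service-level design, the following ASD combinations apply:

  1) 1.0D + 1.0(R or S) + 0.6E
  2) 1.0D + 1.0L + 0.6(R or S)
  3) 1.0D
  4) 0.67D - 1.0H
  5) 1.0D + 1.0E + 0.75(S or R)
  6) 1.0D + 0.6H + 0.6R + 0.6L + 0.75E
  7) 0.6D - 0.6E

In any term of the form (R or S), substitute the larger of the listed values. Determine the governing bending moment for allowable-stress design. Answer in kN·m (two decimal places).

(R or S) → S = 168.2 kN·m; (S or R) → S = 168.2 kN·m.
1) 1.0(77.1) + 1.0(168.2) + 0.6(196.4) = 77.10 + 168.20 + 117.84 = 363.14
2) 1.0(77.1) + 1.0(126.5) + 0.6(168.2) = 77.10 + 126.50 + 100.92 = 304.52
3) 1.0(77.1) = 77.10
4) 0.67(77.1) - 1.0(25.7) = 51.66 - 25.70 = 25.96
5) 1.0(77.1) + 1.0(196.4) + 0.75(168.2) = 77.10 + 196.40 + 126.15 = 399.65
6) 1.0(77.1) + 0.6(25.7) + 0.6(25.3) + 0.6(126.5) + 0.75(196.4) = 77.10 + 15.42 + 15.18 + 75.90 + 147.30 = 330.90
7) 0.6(77.1) - 0.6(196.4) = 46.26 - 117.84 = -71.58
Combination 5 governs: M = 399.65 kN·m.

399.65 kN·m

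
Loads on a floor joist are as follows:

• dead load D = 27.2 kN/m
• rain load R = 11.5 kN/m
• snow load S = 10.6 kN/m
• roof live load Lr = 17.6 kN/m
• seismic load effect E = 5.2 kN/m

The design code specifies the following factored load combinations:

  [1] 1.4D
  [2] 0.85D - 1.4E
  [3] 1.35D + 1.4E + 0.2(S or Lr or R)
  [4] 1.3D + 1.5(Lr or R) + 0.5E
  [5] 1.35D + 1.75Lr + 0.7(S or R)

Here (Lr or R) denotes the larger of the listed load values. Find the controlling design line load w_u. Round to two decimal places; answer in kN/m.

(S or Lr or R) → Lr = 17.6 kN/m; (Lr or R) → Lr = 17.6 kN/m; (S or R) → R = 11.5 kN/m.
[1] 1.4(27.2) = 38.08
[2] 0.85(27.2) - 1.4(5.2) = 23.12 - 7.28 = 15.84
[3] 1.35(27.2) + 1.4(5.2) + 0.2(17.6) = 36.72 + 7.28 + 3.52 = 47.52
[4] 1.3(27.2) + 1.5(17.6) + 0.5(5.2) = 35.36 + 26.40 + 2.60 = 64.36
[5] 1.35(27.2) + 1.75(17.6) + 0.7(11.5) = 36.72 + 30.80 + 8.05 = 75.57
Combination 5 governs: w_u = 75.57 kN/m.

75.57 kN/m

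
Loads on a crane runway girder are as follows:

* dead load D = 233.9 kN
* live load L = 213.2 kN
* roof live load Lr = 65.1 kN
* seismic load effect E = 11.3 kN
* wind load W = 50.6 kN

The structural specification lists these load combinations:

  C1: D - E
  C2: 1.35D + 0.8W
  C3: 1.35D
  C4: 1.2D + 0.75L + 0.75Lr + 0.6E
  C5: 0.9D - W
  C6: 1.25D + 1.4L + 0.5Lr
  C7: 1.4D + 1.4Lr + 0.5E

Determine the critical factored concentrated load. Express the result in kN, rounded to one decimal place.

C1: 1.0(233.9) - 1.0(11.3) = 222.6
C2: 1.35(233.9) + 0.8(50.6) = 356.2
C3: 1.35(233.9) = 315.8
C4: 1.2(233.9) + 0.75(213.2) + 0.75(65.1) + 0.6(11.3) = 496.2
C5: 0.9(233.9) - 1.0(50.6) = 159.9
C6: 1.25(233.9) + 1.4(213.2) + 0.5(65.1) = 623.4
C7: 1.4(233.9) + 1.4(65.1) + 0.5(11.3) = 424.3
Combination 6 governs: P_u = 623.4 kN.

623.4 kN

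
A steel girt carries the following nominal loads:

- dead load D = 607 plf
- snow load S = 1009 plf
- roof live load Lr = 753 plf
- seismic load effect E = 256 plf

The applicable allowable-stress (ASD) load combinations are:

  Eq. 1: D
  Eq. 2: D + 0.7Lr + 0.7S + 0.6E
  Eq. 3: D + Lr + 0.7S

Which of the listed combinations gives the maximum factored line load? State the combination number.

Combination 3

Eq. 1: 1.0(607) = 607.00
Eq. 2: 1.0(607) + 0.7(753) + 0.7(1009) + 0.6(256) = 607.00 + 527.10 + 706.30 + 153.60 = 1994.00
Eq. 3: 1.0(607) + 1.0(753) + 0.7(1009) = 607.00 + 753.00 + 706.30 = 2066.30
The largest value is 2066.30 plf from combination 3.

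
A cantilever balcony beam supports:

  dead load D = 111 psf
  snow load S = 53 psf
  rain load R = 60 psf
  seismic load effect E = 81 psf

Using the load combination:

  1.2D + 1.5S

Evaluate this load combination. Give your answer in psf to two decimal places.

1.2(111) + 1.5(53) = 212.70
q_u = 212.70 psf.

212.70 psf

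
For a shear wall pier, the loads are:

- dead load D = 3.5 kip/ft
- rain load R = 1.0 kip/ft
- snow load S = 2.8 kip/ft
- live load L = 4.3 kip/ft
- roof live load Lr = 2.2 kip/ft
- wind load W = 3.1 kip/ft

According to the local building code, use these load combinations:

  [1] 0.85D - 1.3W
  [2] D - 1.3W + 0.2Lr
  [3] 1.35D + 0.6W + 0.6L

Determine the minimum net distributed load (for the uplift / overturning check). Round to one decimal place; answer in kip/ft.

-1.1 kip/ft

[1] 0.85(3.5) - 1.3(3.1) = -1.1
[2] 1.0(3.5) - 1.3(3.1) + 0.2(2.2) = 3.5 - 4.0 + 0.4 = -0.1
[3] 1.35(3.5) + 0.6(3.1) + 0.6(4.3) = 4.7 + 1.9 + 2.6 = 9.2
Combination 1 gives the minimum: -1.1 kip/ft.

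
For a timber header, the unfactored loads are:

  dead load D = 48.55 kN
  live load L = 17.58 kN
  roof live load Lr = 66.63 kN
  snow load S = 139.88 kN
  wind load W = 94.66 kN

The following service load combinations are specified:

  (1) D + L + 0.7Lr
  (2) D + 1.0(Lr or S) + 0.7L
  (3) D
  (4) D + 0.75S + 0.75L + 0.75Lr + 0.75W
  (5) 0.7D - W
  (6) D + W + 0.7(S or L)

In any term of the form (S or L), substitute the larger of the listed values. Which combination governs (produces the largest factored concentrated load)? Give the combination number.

Combination 4

(Lr or S) → S = 139.88 kN; (S or L) → S = 139.88 kN.
(1) 1.0(48.55) + 1.0(17.58) + 0.7(66.63) = 48.55 + 17.58 + 46.64 = 112.77
(2) 1.0(48.55) + 1.0(139.88) + 0.7(17.58) = 48.55 + 139.88 + 12.31 = 200.74
(3) 1.0(48.55) = 48.55
(4) 1.0(48.55) + 0.75(139.88) + 0.75(17.58) + 0.75(66.63) + 0.75(94.66) = 287.61
(5) 0.7(48.55) - 1.0(94.66) = -60.68
(6) 1.0(48.55) + 1.0(94.66) + 0.7(139.88) = 48.55 + 94.66 + 97.92 = 241.13
The largest value is 287.61 kN from combination 4.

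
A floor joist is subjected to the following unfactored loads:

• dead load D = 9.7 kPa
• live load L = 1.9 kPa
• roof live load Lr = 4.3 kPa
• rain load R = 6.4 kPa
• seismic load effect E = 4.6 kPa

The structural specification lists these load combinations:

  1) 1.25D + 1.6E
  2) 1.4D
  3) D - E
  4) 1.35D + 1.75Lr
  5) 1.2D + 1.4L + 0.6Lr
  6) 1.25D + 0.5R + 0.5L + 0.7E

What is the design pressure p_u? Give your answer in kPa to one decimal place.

1) 1.25(9.7) + 1.6(4.6) = 12.1 + 7.4 = 19.5
2) 1.4(9.7) = 13.6
3) 1.0(9.7) - 1.0(4.6) = 9.7 - 4.6 = 5.1
4) 1.35(9.7) + 1.75(4.3) = 13.1 + 7.5 = 20.6
5) 1.2(9.7) + 1.4(1.9) + 0.6(4.3) = 11.6 + 2.7 + 2.6 = 16.9
6) 1.25(9.7) + 0.5(6.4) + 0.5(1.9) + 0.7(4.6) = 12.1 + 3.2 + 1.0 + 3.2 = 19.5
The controlling combination is 4, giving 20.6 kPa.

20.6 kPa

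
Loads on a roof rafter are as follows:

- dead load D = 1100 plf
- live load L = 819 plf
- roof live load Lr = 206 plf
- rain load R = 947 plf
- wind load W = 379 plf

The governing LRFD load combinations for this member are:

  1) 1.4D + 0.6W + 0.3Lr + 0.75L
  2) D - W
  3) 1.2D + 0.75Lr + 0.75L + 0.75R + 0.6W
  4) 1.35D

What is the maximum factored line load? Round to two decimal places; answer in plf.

1) 1.4(1100) + 0.6(379) + 0.3(206) + 0.75(819) = 1540.00 + 227.40 + 61.80 + 614.25 = 2443.45
2) 1.0(1100) - 1.0(379) = 1100.00 - 379.00 = 721.00
3) 1.2(1100) + 0.75(206) + 0.75(819) + 0.75(947) + 0.6(379) = 1320.00 + 154.50 + 614.25 + 710.25 + 227.40 = 3026.40
4) 1.35(1100) = 1485.00
Combination 3 governs: w_u = 3026.40 plf.

3026.40 plf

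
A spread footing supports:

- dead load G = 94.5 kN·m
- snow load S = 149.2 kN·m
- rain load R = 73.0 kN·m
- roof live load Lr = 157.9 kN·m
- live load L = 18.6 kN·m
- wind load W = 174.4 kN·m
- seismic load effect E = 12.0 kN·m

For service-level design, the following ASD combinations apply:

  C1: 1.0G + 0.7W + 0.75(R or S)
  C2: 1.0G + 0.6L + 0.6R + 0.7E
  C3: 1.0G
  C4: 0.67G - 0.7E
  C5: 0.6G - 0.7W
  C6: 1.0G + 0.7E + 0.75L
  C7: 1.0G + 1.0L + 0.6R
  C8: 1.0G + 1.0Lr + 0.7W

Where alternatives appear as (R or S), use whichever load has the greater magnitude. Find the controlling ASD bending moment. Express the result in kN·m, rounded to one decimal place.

(R or S) → S = 149.2 kN·m.
C1: 1.0(94.5) + 0.7(174.4) + 0.75(149.2) = 94.5 + 122.1 + 111.9 = 328.5
C2: 1.0(94.5) + 0.6(18.6) + 0.6(73.0) + 0.7(12.0) = 94.5 + 11.2 + 43.8 + 8.4 = 157.9
C3: 1.0(94.5) = 94.5
C4: 0.67(94.5) - 0.7(12.0) = 63.3 - 8.4 = 54.9
C5: 0.6(94.5) - 0.7(174.4) = 56.7 - 122.1 = -65.4
C6: 1.0(94.5) + 0.7(12.0) + 0.75(18.6) = 94.5 + 8.4 + 14.0 = 116.9
C7: 1.0(94.5) + 1.0(18.6) + 0.6(73.0) = 94.5 + 18.6 + 43.8 = 156.9
C8: 1.0(94.5) + 1.0(157.9) + 0.7(174.4) = 94.5 + 157.9 + 122.1 = 374.5
The controlling combination is 8, giving 374.5 kN·m.

374.5 kN·m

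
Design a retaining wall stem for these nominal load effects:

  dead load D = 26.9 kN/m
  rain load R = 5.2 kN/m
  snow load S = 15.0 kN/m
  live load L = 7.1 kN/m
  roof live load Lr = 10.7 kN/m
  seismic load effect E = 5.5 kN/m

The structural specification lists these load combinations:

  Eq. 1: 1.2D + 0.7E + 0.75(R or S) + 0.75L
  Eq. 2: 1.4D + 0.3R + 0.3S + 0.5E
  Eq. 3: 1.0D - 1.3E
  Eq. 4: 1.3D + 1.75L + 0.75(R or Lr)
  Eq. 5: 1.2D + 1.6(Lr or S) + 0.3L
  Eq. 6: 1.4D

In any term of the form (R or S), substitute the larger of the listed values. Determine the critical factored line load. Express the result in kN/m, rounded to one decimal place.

58.4 kN/m

(R or S) → S = 15.0 kN/m; (R or Lr) → Lr = 10.7 kN/m; (Lr or S) → S = 15.0 kN/m.
Eq. 1: 1.2(26.9) + 0.7(5.5) + 0.75(15.0) + 0.75(7.1) = 52.7
Eq. 2: 1.4(26.9) + 0.3(5.2) + 0.3(15.0) + 0.5(5.5) = 46.5
Eq. 3: 1.0(26.9) - 1.3(5.5) = 19.8
Eq. 4: 1.3(26.9) + 1.75(7.1) + 0.75(10.7) = 55.4
Eq. 5: 1.2(26.9) + 1.6(15.0) + 0.3(7.1) = 58.4
Eq. 6: 1.4(26.9) = 37.7
The controlling combination is 5, giving 58.4 kN/m.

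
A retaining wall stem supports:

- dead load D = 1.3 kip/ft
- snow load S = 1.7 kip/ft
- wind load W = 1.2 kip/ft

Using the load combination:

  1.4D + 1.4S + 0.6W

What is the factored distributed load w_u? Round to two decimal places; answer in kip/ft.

1.4(1.3) + 1.4(1.7) + 0.6(1.2) = 1.82 + 2.38 + 0.72 = 4.92
w_u = 4.92 kip/ft.

4.92 kip/ft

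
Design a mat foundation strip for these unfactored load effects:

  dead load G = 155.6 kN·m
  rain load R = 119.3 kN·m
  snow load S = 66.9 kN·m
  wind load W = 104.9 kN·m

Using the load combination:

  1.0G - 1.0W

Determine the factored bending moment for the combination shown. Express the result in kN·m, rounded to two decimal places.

1.0(155.6) - 1.0(104.9) = 155.60 - 104.90 = 50.70
M_u = 50.70 kN·m.

50.70 kN·m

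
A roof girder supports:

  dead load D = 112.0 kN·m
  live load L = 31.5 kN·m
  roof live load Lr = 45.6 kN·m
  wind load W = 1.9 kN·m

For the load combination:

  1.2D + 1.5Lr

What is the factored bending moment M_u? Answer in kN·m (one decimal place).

1.2(112.0) + 1.5(45.6) = 202.8
M_u = 202.8 kN·m.

202.8 kN·m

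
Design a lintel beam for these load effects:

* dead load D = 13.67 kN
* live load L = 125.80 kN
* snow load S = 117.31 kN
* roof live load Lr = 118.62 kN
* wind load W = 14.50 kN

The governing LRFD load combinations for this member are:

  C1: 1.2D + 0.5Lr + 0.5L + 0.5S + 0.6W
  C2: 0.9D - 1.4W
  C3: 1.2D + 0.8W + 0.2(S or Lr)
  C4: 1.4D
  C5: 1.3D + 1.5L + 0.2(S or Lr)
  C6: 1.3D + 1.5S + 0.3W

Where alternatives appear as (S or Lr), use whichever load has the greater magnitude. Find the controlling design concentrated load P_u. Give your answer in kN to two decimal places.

230.20 kN

(S or Lr) → Lr = 118.62 kN.
C1: 1.2(13.67) + 0.5(118.62) + 0.5(125.80) + 0.5(117.31) + 0.6(14.50) = 16.40 + 59.31 + 62.90 + 58.66 + 8.70 = 205.97
C2: 0.9(13.67) - 1.4(14.50) = 12.30 - 20.30 = -8.00
C3: 1.2(13.67) + 0.8(14.50) + 0.2(118.62) = 51.73
C4: 1.4(13.67) = 19.14
C5: 1.3(13.67) + 1.5(125.80) + 0.2(118.62) = 230.20
C6: 1.3(13.67) + 1.5(117.31) + 0.3(14.50) = 17.77 + 175.97 + 4.35 = 198.09
Maximum is from combination 5.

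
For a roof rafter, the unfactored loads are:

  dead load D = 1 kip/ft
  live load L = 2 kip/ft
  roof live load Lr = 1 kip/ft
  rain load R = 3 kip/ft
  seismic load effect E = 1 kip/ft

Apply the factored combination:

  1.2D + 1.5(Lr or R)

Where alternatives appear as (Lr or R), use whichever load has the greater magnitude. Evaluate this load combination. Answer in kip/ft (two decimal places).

5.70 kip/ft

(Lr or R) → R = 3 kip/ft.
1.2(1) + 1.5(3) = 5.70
w_u = 5.70 kip/ft.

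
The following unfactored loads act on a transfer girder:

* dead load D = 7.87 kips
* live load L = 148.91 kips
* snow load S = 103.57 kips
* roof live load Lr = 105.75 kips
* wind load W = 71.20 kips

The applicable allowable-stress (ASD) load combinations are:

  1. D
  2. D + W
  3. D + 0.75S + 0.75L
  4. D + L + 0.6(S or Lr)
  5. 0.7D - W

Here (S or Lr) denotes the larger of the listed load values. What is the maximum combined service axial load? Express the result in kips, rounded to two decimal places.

220.23 kips

(S or Lr) → Lr = 105.75 kips.
1. 1.0(7.87) = 7.87
2. 1.0(7.87) + 1.0(71.20) = 7.87 + 71.20 = 79.07
3. 1.0(7.87) + 0.75(103.57) + 0.75(148.91) = 7.87 + 77.68 + 111.68 = 197.23
4. 1.0(7.87) + 1.0(148.91) + 0.6(105.75) = 7.87 + 148.91 + 63.45 = 220.23
5. 0.7(7.87) - 1.0(71.20) = 5.51 - 71.20 = -65.69
Maximum is from combination 4.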